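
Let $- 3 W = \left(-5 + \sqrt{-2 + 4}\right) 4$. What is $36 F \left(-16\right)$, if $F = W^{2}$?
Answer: $-27648 + 10240 \sqrt{2} \approx -13166.0$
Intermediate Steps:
$W = \frac{20}{3} - \frac{4 \sqrt{2}}{3}$ ($W = - \frac{\left(-5 + \sqrt{-2 + 4}\right) 4}{3} = - \frac{\left(-5 + \sqrt{2}\right) 4}{3} = - \frac{-20 + 4 \sqrt{2}}{3} = \frac{20}{3} - \frac{4 \sqrt{2}}{3} \approx 4.7811$)
$F = \left(\frac{20}{3} - \frac{4 \sqrt{2}}{3}\right)^{2} \approx 22.858$
$36 F \left(-16\right) = 36 \left(48 - \frac{160 \sqrt{2}}{9}\right) \left(-16\right) = \left(1728 - 640 \sqrt{2}\right) \left(-16\right) = -27648 + 10240 \sqrt{2}$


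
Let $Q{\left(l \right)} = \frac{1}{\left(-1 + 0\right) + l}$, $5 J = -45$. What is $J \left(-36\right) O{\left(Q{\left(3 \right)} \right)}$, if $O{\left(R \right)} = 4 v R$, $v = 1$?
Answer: $648$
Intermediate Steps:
$J = -9$ ($J = \frac{1}{5} \left(-45\right) = -9$)
$Q{\left(l \right)} = \frac{1}{-1 + l}$
$O{\left(R \right)} = 4 R$ ($O{\left(R \right)} = 4 \cdot 1 R = 4 R$)
$J \left(-36\right) O{\left(Q{\left(3 \right)} \right)} = \left(-9\right) \left(-36\right) \frac{4}{-1 + 3} = 324 \cdot \frac{4}{2} = 324 \cdot 4 \cdot \frac{1}{2} = 324 \cdot 2 = 648$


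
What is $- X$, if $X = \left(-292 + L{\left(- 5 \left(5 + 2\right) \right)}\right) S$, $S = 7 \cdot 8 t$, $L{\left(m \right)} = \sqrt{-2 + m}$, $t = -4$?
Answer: $-65408 + 224 i \sqrt{37} \approx -65408.0 + 1362.5 i$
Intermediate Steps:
$S = -224$ ($S = 7 \cdot 8 \left(-4\right) = 56 \left(-4\right) = -224$)
$X = 65408 - 224 i \sqrt{37}$ ($X = \left(-292 + \sqrt{-2 - 5 \left(5 + 2\right)}\right) \left(-224\right) = \left(-292 + \sqrt{-2 - 35}\right) \left(-224\right) = \left(-292 + \sqrt{-37}\right) \left(-224\right) = \left(-292 + i \sqrt{37}\right) \left(-224\right) = 65408 - 224 i \sqrt{37} \approx 65408.0 - 1362.5 i$)
$- X = - (65408 - 224 i \sqrt{37}) = -65408 + 224 i \sqrt{37}$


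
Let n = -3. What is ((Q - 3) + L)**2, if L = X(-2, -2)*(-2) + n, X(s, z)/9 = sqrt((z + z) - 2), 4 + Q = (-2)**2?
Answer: -1908 + 216*I*sqrt(6) ≈ -1908.0 + 529.09*I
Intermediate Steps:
Q = 0 (Q = -4 + (-2)**2 = -4 + 4 = 0)
X(s, z) = 9*sqrt(-2 + 2*z) (X(s, z) = 9*sqrt((z + z) - 2) = 9*sqrt(2*z - 2) = 9*sqrt(-2 + 2*z))
L = -3 - 18*I*sqrt(6) (L = (9*sqrt(-2 + 2*(-2)))*(-2) - 3 = (9*sqrt(-2 - 4))*(-2) - 3 = (9*sqrt(-6))*(-2) - 3 = (9*(I*sqrt(6)))*(-2) - 3 = (9*I*sqrt(6))*(-2) - 3 = -18*I*sqrt(6) - 3 = -3 - 18*I*sqrt(6) ≈ -3.0 - 44.091*I)
((Q - 3) + L)**2 = ((0 - 3) + (-3 - 18*I*sqrt(6)))**2 = (-3 + (-3 - 18*I*sqrt(6)))**2 = (-6 - 18*I*sqrt(6))**2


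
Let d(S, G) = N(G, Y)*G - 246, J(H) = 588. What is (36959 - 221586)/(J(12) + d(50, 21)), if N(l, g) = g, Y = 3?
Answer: -184627/405 ≈ -455.87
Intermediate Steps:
d(S, G) = -246 + 3*G (d(S, G) = 3*G - 246 = -246 + 3*G)
(36959 - 221586)/(J(12) + d(50, 21)) = (36959 - 221586)/(588 + (-246 + 3*21)) = -184627/(588 + (-246 + 63)) = -184627/(588 - 183) = -184627/405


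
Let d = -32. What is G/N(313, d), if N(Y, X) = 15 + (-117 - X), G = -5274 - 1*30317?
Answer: 35591/70 ≈ 508.44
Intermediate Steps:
G = -35591 (G = -5274 - 30317 = -35591)
N(Y, X) = -102 - X
G/N(313, d) = -35591/(-102 - 1*(-32)) = -35591/(-102 + 32) = -35591/(-70) = -35591*(-1/70) = 35591/70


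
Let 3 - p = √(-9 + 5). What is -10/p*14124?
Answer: -423720/13 - 282480*I/13 ≈ -32594.0 - 21729.0*I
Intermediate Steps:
p = 3 - 2*I (p = 3 - √(-9 + 5) = 3 - √(-4) = 3 - 2*I ≈ 3.0 - 2.0*I)
-10/p*14124 = -10*(3 + 2*I)/13*14124 = -141240*(3 + 2*I)/13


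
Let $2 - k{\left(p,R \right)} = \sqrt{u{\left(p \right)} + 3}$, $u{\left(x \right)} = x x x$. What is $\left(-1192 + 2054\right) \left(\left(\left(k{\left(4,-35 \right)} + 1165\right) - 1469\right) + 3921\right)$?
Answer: $3119578 - 862 \sqrt{67} \approx 3.1125 \cdot 10^{6}$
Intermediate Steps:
$u{\left(x \right)} = x^{3}$ ($u{\left(x \right)} = x^{2} x = x^{3}$)
$k{\left(p,R \right)} = 2 - \sqrt{3 + p^{3}}$ ($k{\left(p,R \right)} = 2 - \sqrt{p^{3} + 3} = 2 - \sqrt{3 + p^{3}}$)
$\left(-1192 + 2054\right) \left(\left(\left(k{\left(4,-35 \right)} + 1165\right) - 1469\right) + 3921\right) = \left(-1192 + 2054\right) \left(\left(\left(\left(2 - \sqrt{3 + 4^{3}}\right) + 1165\right) - 1469\right) + 3921\right) = 862 \left(\left(\left(\left(2 - \sqrt{3 + 64}\right) + 1165\right) - 1469\right) + 3921\right) = 862 \left(\left(\left(\left(2 - \sqrt{67}\right) + 1165\right) - 1469\right) + 3921\right) = 862 \left(\left(\left(1167 - \sqrt{67}\right) - 1469\right) + 3921\right) = 862 \left(\left(-302 - \sqrt{67}\right) + 3921\right) = 862 \left(3619 - \sqrt{67}\right) = 3119578 - 862 \sqrt{67}$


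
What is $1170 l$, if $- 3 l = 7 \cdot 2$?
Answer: $-5460$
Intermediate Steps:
$l = - \frac{14}{3}$ ($l = - \frac{7 \cdot 2}{3} = \left(- \frac{1}{3}\right) 14 = - \frac{14}{3} \approx -4.6667$)
$1170 l = 1170 \left(- \frac{14}{3}\right) = -5460$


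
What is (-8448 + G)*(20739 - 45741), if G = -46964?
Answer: 1385410824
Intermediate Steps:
(-8448 + G)*(20739 - 45741) = (-8448 - 46964)*(20739 - 45741) = -55412*(-25002) = 1385410824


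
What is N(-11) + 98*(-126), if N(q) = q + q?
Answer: -12370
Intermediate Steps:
N(q) = 2*q
N(-11) + 98*(-126) = 2*(-11) + 98*(-126) = -22 - 12348 = -12370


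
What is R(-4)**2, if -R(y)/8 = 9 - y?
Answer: 10816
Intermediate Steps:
R(y) = -72 + 8*y (R(y) = -8*(9 - y) = -72 + 8*y)
R(-4)**2 = (-72 + 8*(-4))**2 = (-72 - 32)**2 = (-104)**2 = 10816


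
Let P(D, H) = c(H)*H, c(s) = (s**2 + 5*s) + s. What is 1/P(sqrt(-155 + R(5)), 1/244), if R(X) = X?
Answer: 14526784/1465 ≈ 9915.9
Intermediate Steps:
c(s) = s**2 + 6*s
P(D, H) = H**2*(6 + H) (P(D, H) = (H*(6 + H))*H = H**2*(6 + H))
1/P(sqrt(-155 + R(5)), 1/244) = 1/((1/244)**2*(6 + 1/244)) = 1/((1/59536)*(1465/244)) = 1/(1465/14526784) = 14526784/1465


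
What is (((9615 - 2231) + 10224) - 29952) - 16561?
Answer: -28905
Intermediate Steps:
(((9615 - 2231) + 10224) - 29952) - 16561 = ((7384 + 10224) - 29952) - 16561 = (17608 - 29952) - 16561 = -12344 - 16561 = -28905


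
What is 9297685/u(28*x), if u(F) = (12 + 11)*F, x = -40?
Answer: -1859537/5152 ≈ -360.94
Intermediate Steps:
u(F) = 23*F
9297685/u(28*x) = 9297685/((23*(28*(-40)))) = 9297685/((23*(-1120))) = 9297685/(-25760) = 9297685*(-1/25760) = -1859537/5152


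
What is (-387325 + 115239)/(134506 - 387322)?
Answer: 136043/126408 ≈ 1.0762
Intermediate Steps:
(-387325 + 115239)/(134506 - 387322) = -272086/(-252816) = -272086*(-1/252816) = 136043/126408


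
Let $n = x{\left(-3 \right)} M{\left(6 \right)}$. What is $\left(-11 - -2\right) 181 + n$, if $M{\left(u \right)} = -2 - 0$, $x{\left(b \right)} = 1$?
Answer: $-1631$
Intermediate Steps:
$M{\left(u \right)} = -2$ ($M{\left(u \right)} = -2 + 0 = -2$)
$n = -2$ ($n = 1 \left(-2\right) = -2$)
$\left(-11 - -2\right) 181 + n = \left(-11 - -2\right) 181 - 2 = \left(-11 + 2\right) 181 - 2 = \left(-9\right) 181 - 2 = -1629 - 2 = -1631$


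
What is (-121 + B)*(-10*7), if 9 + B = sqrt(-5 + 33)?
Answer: 9100 - 140*sqrt(7) ≈ 8729.6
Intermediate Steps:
B = -9 + 2*sqrt(7) (B = -9 + sqrt(-5 + 33) = -9 + sqrt(28) = -9 + 2*sqrt(7) ≈ -3.7085)
(-121 + B)*(-10*7) = (-121 + (-9 + 2*sqrt(7)))*(-10*7) = (-130 + 2*sqrt(7))*(-70) = 9100 - 140*sqrt(7)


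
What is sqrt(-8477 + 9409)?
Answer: 2*sqrt(233) ≈ 30.529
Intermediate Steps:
sqrt(-8477 + 9409) = sqrt(932) = 2*sqrt(233)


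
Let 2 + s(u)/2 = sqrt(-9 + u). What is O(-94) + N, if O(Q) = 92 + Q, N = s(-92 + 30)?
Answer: -6 + 2*I*sqrt(71) ≈ -6.0 + 16.852*I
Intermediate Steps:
s(u) = -4 + 2*sqrt(-9 + u)
N = -4 + 2*I*sqrt(71) (N = -4 + 2*sqrt(-9 + (-92 + 30)) = -4 + 2*sqrt(-9 - 62) = -4 + 2*sqrt(-71) = -4 + 2*(I*sqrt(71)) = -4 + 2*I*sqrt(71) ≈ -4.0 + 16.852*I)
O(-94) + N = (92 - 94) + (-4 + 2*I*sqrt(71)) = -2 + (-4 + 2*I*sqrt(71)) = -6 + 2*I*sqrt(71)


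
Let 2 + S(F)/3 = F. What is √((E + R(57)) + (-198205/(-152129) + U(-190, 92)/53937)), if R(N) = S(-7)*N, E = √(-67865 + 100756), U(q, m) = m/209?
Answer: √(-502479627280171886078961370 + 326774123216758555384761*√32891)/571641603819 ≈ 36.828*I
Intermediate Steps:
U(q, m) = m/209 (U(q, m) = m*(1/209) = m/209)
E = √32891 ≈ 181.36
S(F) = -6 + 3*F
R(N) = -27*N (R(N) = (-6 + 3*(-7))*N = (-6 - 21)*N = -27*N)
√((E + R(57)) + (-198205/(-152129) + U(-190, 92)/53937)) = √((√32891 - 27*57) + (-198205/(-152129) + ((1/209)*92)/53937)) = √((√32891 - 1539) + (-198205*(-1/152129) + (92/209)*(1/53937))) = √((-1539 + √32891) + (198205/152129 + 92/11272833)) = √((-1539 + √32891) + 2234345860633/1714924811457) = √(-2637034938971690/1714924811457 + √32891)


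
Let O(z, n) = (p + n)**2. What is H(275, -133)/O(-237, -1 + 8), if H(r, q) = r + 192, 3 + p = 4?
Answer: 467/64 ≈ 7.2969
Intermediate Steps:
p = 1 (p = -3 + 4 = 1)
H(r, q) = 192 + r
O(z, n) = (1 + n)**2
H(275, -133)/O(-237, -1 + 8) = (192 + 275)/((1 + (-1 + 8))**2) = 467/((1 + 7)**2) = 467/(8**2) = 467/64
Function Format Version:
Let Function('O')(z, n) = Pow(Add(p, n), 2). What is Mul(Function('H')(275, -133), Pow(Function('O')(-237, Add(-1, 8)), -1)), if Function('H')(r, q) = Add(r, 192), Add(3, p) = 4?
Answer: Rational(467, 64) ≈ 7.2969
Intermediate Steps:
p = 1 (p = Add(-3, 4) = 1)
Function('H')(r, q) = Add(192, r)
Function('O')(z, n) = Pow(Add(1, n), 2)
Mul(Function('H')(275, -133), Pow(Function('O')(-237, Add(-1, 8)), -1)) = Mul(Add(192, 275), Pow(Pow(Add(1, Add(-1, 8)), 2), -1)) = Mul(467, Pow(Pow(Add(1, 7), 2), -1)) = Mul(467, Pow(Pow(8, 2), -1)) = Mul(467, Pow(64, -1)) = Mul(467, Rational(1, 64)) = Rational(467, 64)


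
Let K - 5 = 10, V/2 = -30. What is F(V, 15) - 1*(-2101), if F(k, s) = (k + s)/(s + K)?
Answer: 4199/2 ≈ 2099.5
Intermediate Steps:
V = -60 (V = 2*(-30) = -60)
K = 15 (K = 5 + 10 = 15)
F(k, s) = (k + s)/(15 + s) (F(k, s) = (k + s)/(s + 15) = (k + s)/(15 + s))
F(V, 15) - 1*(-2101) = (-60 + 15)/(15 + 15) - 1*(-2101) = -45/30 + 2101 = (1/30)*(-45) + 2101 = -3/2 + 2101 = 4199/2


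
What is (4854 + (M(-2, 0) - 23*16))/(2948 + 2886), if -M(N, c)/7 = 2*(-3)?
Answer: 2264/2917 ≈ 0.77614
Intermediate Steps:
M(N, c) = 42 (M(N, c) = -14*(-3) = -7*(-6) = 42)
(4854 + (M(-2, 0) - 23*16))/(2948 + 2886) = (4854 + (42 - 23*16))/(2948 + 2886) = (4854 + (42 - 368))/5834 = (4854 - 326)*(1/5834) = 4528*(1/5834) = 2264/2917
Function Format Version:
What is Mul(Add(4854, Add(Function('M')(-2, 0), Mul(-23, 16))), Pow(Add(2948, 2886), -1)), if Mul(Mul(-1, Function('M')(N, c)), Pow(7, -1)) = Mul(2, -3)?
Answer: Rational(2264, 2917) ≈ 0.77614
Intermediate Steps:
Function('M')(N, c) = 42 (Function('M')(N, c) = Mul(-7, Mul(2, -3)) = Mul(-7, -6) = 42)
Mul(Add(4854, Add(Function('M')(-2, 0), Mul(-23, 16))), Pow(Add(2948, 2886), -1)) = Mul(Add(4854, Add(42, Mul(-23, 16))), Pow(Add(2948, 2886), -1)) = Mul(Add(4854, Add(42, -368)), Pow(5834, -1)) = Mul(Add(4854, -326), Rational(1, 5834)) = Mul(4528, Rational(1, 5834)) = Rational(2264, 2917)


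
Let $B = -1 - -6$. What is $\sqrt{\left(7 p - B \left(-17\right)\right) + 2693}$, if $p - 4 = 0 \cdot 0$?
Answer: $\sqrt{2806} \approx 52.972$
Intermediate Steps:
$p = 4$ ($p = 4 + 0 \cdot 0 = 4 + 0 = 4$)
$B = 5$ ($B = -1 + 6 = 5$)
$\sqrt{\left(7 p - B \left(-17\right)\right) + 2693} = \sqrt{\left(7 \cdot 4 - 5 \left(-17\right)\right) + 2693} = \sqrt{\left(28 - -85\right) + 2693} = \sqrt{\left(28 + 85\right) + 2693} = \sqrt{113 + 2693} = \sqrt{2806}$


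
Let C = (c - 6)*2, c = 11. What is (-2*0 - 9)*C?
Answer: -90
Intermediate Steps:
C = 10 (C = (11 - 6)*2 = 5*2 = 10)
(-2*0 - 9)*C = (-2*0 - 9)*10 = (0 - 9)*10 = -9*10 = -90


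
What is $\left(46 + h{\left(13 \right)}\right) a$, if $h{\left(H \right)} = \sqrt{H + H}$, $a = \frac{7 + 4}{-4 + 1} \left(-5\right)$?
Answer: $\frac{2530}{3} + \frac{55 \sqrt{26}}{3} \approx 936.82$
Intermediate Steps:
$a = \frac{55}{3}$ ($a = \frac{11}{-3} \left(-5\right) = 11 \left(- \frac{1}{3}\right) \left(-5\right) = \left(- \frac{11}{3}\right) \left(-5\right) = \frac{55}{3} \approx 18.333$)
$h{\left(H \right)} = \sqrt{2} \sqrt{H}$ ($h{\left(H \right)} = \sqrt{2 H} = \sqrt{2} \sqrt{H}$)
$\left(46 + h{\left(13 \right)}\right) a = \left(46 + \sqrt{2} \sqrt{13}\right) \frac{55}{3} = \left(46 + \sqrt{26}\right) \frac{55}{3} = \frac{2530}{3} + \frac{55 \sqrt{26}}{3}$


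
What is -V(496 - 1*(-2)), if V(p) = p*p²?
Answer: -123505992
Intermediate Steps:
V(p) = p³
-V(496 - 1*(-2)) = -(496 - 1*(-2))³ = -(496 + 2)³ = -1*498³ = -1*123505992 = -123505992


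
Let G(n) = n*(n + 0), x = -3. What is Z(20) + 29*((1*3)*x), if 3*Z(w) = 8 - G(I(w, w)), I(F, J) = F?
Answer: -1175/3 ≈ -391.67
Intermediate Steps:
G(n) = n² (G(n) = n*n = n²)
Z(w) = 8/3 - w²/3 (Z(w) = (8 - w²)/3 = 8/3 - w²/3)
Z(20) + 29*((1*3)*x) = (8/3 - ⅓*20²) + 29*((1*3)*(-3)) = (8/3 - ⅓*400) + 29*(3*(-3)) = (8/3 - 400/3) + 29*(-9) = -392/3 - 261 = -1175/3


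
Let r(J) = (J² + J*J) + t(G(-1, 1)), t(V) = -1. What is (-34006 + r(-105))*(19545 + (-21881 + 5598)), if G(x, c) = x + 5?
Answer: -39003734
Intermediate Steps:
G(x, c) = 5 + x
r(J) = -1 + 2*J² (r(J) = (J² + J*J) - 1 = (J² + J²) - 1 = 2*J² - 1 = -1 + 2*J²)
(-34006 + r(-105))*(19545 + (-21881 + 5598)) = (-34006 + (-1 + 2*(-105)²))*(19545 + (-21881 + 5598)) = (-34006 + (-1 + 2*11025))*(19545 - 16283) = (-34006 + (-1 + 22050))*3262 = (-34006 + 22049)*3262 = -11957*3262 = -39003734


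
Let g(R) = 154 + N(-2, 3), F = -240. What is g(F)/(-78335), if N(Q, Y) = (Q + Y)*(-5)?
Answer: -149/78335 ≈ -0.0019021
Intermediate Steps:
N(Q, Y) = -5*Q - 5*Y
g(R) = 149 (g(R) = 154 + (-5*(-2) - 5*3) = 154 + (10 - 15) = 154 - 5 = 149)
g(F)/(-78335) = 149/(-78335) = 149*(-1/78335) = -149/78335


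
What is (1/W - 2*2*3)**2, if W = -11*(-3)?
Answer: 156025/1089 ≈ 143.27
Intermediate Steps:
W = 33
(1/W - 2*2*3)**2 = (1/33 - 2*2*3)**2 = (1/33 - 4*3)**2 = (1/33 - 12)**2 = (-395/33)**2 = 156025/1089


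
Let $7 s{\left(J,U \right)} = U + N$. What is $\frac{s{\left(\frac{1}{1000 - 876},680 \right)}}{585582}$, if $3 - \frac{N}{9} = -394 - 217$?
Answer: $\frac{3103}{2049537} \approx 0.001514$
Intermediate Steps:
$N = 5526$ ($N = 27 - 9 \left(-394 - 217\right) = 27 - -5499 = 27 + 5499 = 5526$)
$s{\left(J,U \right)} = \frac{5526}{7} + \frac{U}{7}$ ($s{\left(J,U \right)} = \frac{U + 5526}{7} = \frac{5526 + U}{7} = \frac{5526}{7} + \frac{U}{7}$)
$\frac{s{\left(\frac{1}{1000 - 876},680 \right)}}{585582} = \frac{\frac{5526}{7} + \frac{1}{7} \cdot 680}{585582} = \left(\frac{5526}{7} + \frac{680}{7}\right) \frac{1}{585582} = \frac{6206}{7} \cdot \frac{1}{585582} = \frac{3103}{2049537}$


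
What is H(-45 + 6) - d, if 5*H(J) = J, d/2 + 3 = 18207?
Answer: -182079/5 ≈ -36416.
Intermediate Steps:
d = 36408 (d = -6 + 2*18207 = -6 + 36414 = 36408)
H(J) = J/5
H(-45 + 6) - d = (-45 + 6)/5 - 1*36408 = (1/5)*(-39) - 36408 = -39/5 - 36408 = -182079/5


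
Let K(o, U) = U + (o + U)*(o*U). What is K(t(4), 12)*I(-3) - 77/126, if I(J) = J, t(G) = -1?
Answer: 6469/18 ≈ 359.39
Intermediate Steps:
K(o, U) = U + U*o*(U + o) (K(o, U) = U + (U + o)*(U*o) = U + U*o*(U + o))
K(t(4), 12)*I(-3) - 77/126 = (12*(1 + (-1)² + 12*(-1)))*(-3) - 77/126 = (12*(1 + 1 - 12))*(-3) - 77*1/126 = (12*(-10))*(-3) - 11/18 = -120*(-3) - 11/18 = 360 - 11/18 = 6469/18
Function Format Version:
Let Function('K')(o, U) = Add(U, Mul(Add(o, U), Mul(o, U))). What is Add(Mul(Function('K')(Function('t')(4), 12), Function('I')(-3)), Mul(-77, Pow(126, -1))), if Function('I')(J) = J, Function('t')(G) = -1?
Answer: Rational(6469, 18) ≈ 359.39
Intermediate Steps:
Function('K')(o, U) = Add(U, Mul(U, o, Add(U, o))) (Function('K')(o, U) = Add(U, Mul(Add(U, o), Mul(U, o))) = Add(U, Mul(U, o, Add(U, o))))
Add(Mul(Function('K')(Function('t')(4), 12), Function('I')(-3)), Mul(-77, Pow(126, -1))) = Add(Mul(Mul(12, Add(1, Pow(-1, 2), Mul(12, -1))), -3), Mul(-77, Pow(126, -1))) = Add(Mul(Mul(12, Add(1, 1, -12)), -3), Mul(-77, Rational(1, 126))) = Add(Mul(Mul(12, -10), -3), Rational(-11, 18)) = Add(Mul(-120, -3), Rational(-11, 18)) = Add(360, Rational(-11, 18)) = Rational(6469, 18)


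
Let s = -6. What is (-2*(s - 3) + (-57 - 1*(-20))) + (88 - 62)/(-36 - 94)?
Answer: -96/5 ≈ -19.200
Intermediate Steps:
(-2*(s - 3) + (-57 - 1*(-20))) + (88 - 62)/(-36 - 94) = (-2*(-6 - 3) + (-57 - 1*(-20))) + (88 - 62)/(-36 - 94) = (-2*(-9) + (-57 + 20)) + 26/(-130) = (18 - 37) + 26*(-1/130) = -19 - ⅕ = -96/5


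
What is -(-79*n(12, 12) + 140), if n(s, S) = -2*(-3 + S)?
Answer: -1562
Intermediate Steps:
n(s, S) = 6 - 2*S
-(-79*n(12, 12) + 140) = -(-79*(6 - 2*12) + 140) = -(-79*(6 - 24) + 140) = -(-79*(-18) + 140) = -(1422 + 140) = -1*1562 = -1562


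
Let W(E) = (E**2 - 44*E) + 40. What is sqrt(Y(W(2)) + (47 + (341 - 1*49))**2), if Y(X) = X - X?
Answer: 339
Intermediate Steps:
W(E) = 40 + E**2 - 44*E
Y(X) = 0
sqrt(Y(W(2)) + (47 + (341 - 1*49))**2) = sqrt(0 + (47 + (341 - 1*49))**2) = sqrt(0 + (47 + (341 - 49))**2) = sqrt(0 + (47 + 292)**2) = sqrt(0 + 339**2) = sqrt(0 + 114921) = sqrt(114921) = 339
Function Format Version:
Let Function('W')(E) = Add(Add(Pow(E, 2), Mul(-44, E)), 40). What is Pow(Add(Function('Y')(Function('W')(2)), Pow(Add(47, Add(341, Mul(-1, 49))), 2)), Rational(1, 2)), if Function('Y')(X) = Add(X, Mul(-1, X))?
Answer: 339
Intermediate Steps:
Function('W')(E) = Add(40, Pow(E, 2), Mul(-44, E))
Function('Y')(X) = 0
Pow(Add(Function('Y')(Function('W')(2)), Pow(Add(47, Add(341, Mul(-1, 49))), 2)), Rational(1, 2)) = Pow(Add(0, Pow(Add(47, Add(341, Mul(-1, 49))), 2)), Rational(1, 2)) = Pow(Add(0, Pow(Add(47, Add(341, -49)), 2)), Rational(1, 2)) = Pow(Add(0, Pow(Add(47, 292), 2)), Rational(1, 2)) = Pow(Add(0, Pow(339, 2)), Rational(1, 2)) = Pow(Add(0, 114921), Rational(1, 2)) = Pow(114921, Rational(1, 2)) = 339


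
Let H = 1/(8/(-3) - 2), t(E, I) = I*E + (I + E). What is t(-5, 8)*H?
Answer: 111/14 ≈ 7.9286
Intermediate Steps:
t(E, I) = E + I + E*I (t(E, I) = E*I + (E + I) = E + I + E*I)
H = -3/14 (H = 1/(8*(-1/3) - 2) = 1/(-8/3 - 2) = 1/(-14/3) = -3/14 ≈ -0.21429)
t(-5, 8)*H = (-5 + 8 - 5*8)*(-3/14) = (-5 + 8 - 40)*(-3/14) = -37*(-3/14) = 111/14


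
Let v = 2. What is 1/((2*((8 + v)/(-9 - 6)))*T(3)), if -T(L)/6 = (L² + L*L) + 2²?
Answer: 1/176 ≈ 0.0056818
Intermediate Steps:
T(L) = -24 - 12*L² (T(L) = -6*((L² + L*L) + 2²) = -6*((L² + L²) + 4) = -6*(2*L² + 4) = -6*(4 + 2*L²) = -24 - 12*L²)
1/((2*((8 + v)/(-9 - 6)))*T(3)) = 1/((2*((8 + 2)/(-9 - 6)))*(-24 - 12*3²)) = 1/((2*(10/(-15)))*(-24 - 12*9)) = 1/((2*(10*(-1/15)))*(-24 - 108)) = 1/((2*(-⅔))*(-132)) = 1/(-4/3*(-132)) = 1/176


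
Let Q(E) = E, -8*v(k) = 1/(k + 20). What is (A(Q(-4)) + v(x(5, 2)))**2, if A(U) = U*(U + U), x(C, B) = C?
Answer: 40947201/40000 ≈ 1023.7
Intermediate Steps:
v(k) = -1/(8*(20 + k)) (v(k) = -1/(8*(k + 20)) = -1/(8*(20 + k)))
A(U) = 2*U**2 (A(U) = U*(2*U) = 2*U**2)
(A(Q(-4)) + v(x(5, 2)))**2 = (2*(-4)**2 - 1/(160 + 8*5))**2 = (2*16 - 1/(160 + 40))**2 = (32 - 1/200)**2 = (6399/200)**2 = 40947201/40000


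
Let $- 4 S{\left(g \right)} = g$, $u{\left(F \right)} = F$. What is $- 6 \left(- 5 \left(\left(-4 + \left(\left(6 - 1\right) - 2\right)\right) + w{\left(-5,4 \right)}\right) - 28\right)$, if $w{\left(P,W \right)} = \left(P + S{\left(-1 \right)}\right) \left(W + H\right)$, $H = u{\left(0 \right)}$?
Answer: $-432$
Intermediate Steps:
$S{\left(g \right)} = - \frac{g}{4}$
$H = 0$
$w{\left(P,W \right)} = W \left(\frac{1}{4} + P\right)$ ($w{\left(P,W \right)} = \left(P - - \frac{1}{4}\right) \left(W + 0\right) = \left(P + \frac{1}{4}\right) W = \left(\frac{1}{4} + P\right) W = W \left(\frac{1}{4} + P\right)$)
$- 6 \left(- 5 \left(\left(-4 + \left(\left(6 - 1\right) - 2\right)\right) + w{\left(-5,4 \right)}\right) - 28\right) = - 6 \left(- 5 \left(\left(-4 + \left(\left(6 - 1\right) - 2\right)\right) + 4 \left(\frac{1}{4} - 5\right)\right) - 28\right) = - 6 \left(- 5 \left(\left(-4 + \left(5 - 2\right)\right) + 4 \left(- \frac{19}{4}\right)\right) - 28\right) = - 6 \left(- 5 \left(\left(-4 + 3\right) - 19\right) - 28\right) = - 6 \left(- 5 \left(-1 - 19\right) - 28\right) = - 6 \left(\left(-5\right) \left(-20\right) - 28\right) = - 6 \left(100 - 28\right) = \left(-6\right) 72 = -432$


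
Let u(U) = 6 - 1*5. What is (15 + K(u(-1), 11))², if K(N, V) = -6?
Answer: 81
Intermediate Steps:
u(U) = 1 (u(U) = 6 - 5 = 1)
(15 + K(u(-1), 11))² = (15 - 6)² = 9² = 81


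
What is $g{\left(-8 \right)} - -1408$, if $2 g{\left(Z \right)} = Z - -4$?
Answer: $1406$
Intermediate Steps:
$g{\left(Z \right)} = 2 + \frac{Z}{2}$ ($g{\left(Z \right)} = \frac{Z - -4}{2} = \frac{Z + 4}{2} = \frac{4 + Z}{2} = 2 + \frac{Z}{2}$)
$g{\left(-8 \right)} - -1408 = \left(2 + \frac{1}{2} \left(-8\right)\right) - -1408 = \left(2 - 4\right) + 1408 = -2 + 1408 = 1406$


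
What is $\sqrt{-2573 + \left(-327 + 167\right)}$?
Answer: $i \sqrt{2733} \approx 52.278 i$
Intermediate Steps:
$\sqrt{-2573 + \left(-327 + 167\right)} = \sqrt{-2573 - 160} = \sqrt{-2733} = i \sqrt{2733}$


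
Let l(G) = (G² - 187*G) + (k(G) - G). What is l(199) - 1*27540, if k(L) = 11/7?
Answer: -177446/7 ≈ -25349.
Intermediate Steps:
k(L) = 11/7 (k(L) = 11*(⅐) = 11/7)
l(G) = 11/7 + G² - 188*G (l(G) = (G² - 187*G) + (11/7 - G) = 11/7 + G² - 188*G)
l(199) - 1*27540 = (11/7 + 199² - 188*199) - 1*27540 = (11/7 + 39601 - 37412) - 27540 = 15334/7 - 27540 = -177446/7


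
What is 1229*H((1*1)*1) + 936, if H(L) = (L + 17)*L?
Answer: 23058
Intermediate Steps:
H(L) = L*(17 + L) (H(L) = (17 + L)*L = L*(17 + L))
1229*H((1*1)*1) + 936 = 1229*(((1*1)*1)*(17 + (1*1)*1)) + 936 = 1229*((1*1)*(17 + 1*1)) + 936 = 1229*(1*(17 + 1)) + 936 = 1229*(1*18) + 936 = 1229*18 + 936 = 22122 + 936 = 23058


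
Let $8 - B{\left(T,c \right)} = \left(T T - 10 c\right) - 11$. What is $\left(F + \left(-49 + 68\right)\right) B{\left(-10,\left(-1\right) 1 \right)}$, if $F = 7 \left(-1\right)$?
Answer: $-1092$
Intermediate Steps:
$B{\left(T,c \right)} = 19 - T^{2} + 10 c$ ($B{\left(T,c \right)} = 8 - \left(\left(T T - 10 c\right) - 11\right) = 8 - \left(\left(T^{2} - 10 c\right) - 11\right) = 8 - \left(-11 + T^{2} - 10 c\right) = 8 + \left(11 - T^{2} + 10 c\right) = 19 - T^{2} + 10 c$)
$F = -7$
$\left(F + \left(-49 + 68\right)\right) B{\left(-10,\left(-1\right) 1 \right)} = \left(-7 + \left(-49 + 68\right)\right) \left(19 - \left(-10\right)^{2} + 10 \left(\left(-1\right) 1\right)\right) = \left(-7 + 19\right) \left(19 - 100 + 10 \left(-1\right)\right) = 12 \left(19 - 100 - 10\right) = 12 \left(-91\right) = -1092$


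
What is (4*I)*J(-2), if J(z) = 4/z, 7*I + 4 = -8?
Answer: 96/7 ≈ 13.714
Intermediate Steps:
I = -12/7 (I = -4/7 + (⅐)*(-8) = -4/7 - 8/7 = -12/7 ≈ -1.7143)
(4*I)*J(-2) = (4*(-12/7))*(4/(-2)) = -192*(-1)/(7*2) = -48/7*(-2) = 96/7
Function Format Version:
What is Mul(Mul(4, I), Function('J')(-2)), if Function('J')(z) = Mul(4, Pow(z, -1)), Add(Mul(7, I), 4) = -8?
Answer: Rational(96, 7) ≈ 13.714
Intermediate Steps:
I = Rational(-12, 7) (I = Add(Rational(-4, 7), Mul(Rational(1, 7), -8)) = Add(Rational(-4, 7), Rational(-8, 7)) = Rational(-12, 7) ≈ -1.7143)
Mul(Mul(4, I), Function('J')(-2)) = Mul(Mul(4, Rational(-12, 7)), Mul(4, Pow(-2, -1))) = Mul(Rational(-48, 7), Mul(4, Rational(-1, 2))) = Mul(Rational(-48, 7), -2) = Rational(96, 7)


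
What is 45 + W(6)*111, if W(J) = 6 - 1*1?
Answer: 600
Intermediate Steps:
W(J) = 5 (W(J) = 6 - 1 = 5)
45 + W(6)*111 = 45 + 5*111 = 45 + 555 = 600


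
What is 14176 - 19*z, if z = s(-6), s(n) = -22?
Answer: 14594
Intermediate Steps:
z = -22
14176 - 19*z = 14176 - 19*(-22) = 14176 - 1*(-418) = 14176 + 418 = 14594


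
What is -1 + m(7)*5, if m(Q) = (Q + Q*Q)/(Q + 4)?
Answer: 269/11 ≈ 24.455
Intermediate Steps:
m(Q) = (Q + Q²)/(4 + Q)
-1 + m(7)*5 = -1 + (7*(1 + 7)/(4 + 7))*5 = -1 + (7*8/11)*5 = -1 + (7*(1/11)*8)*5 = -1 + (56/11)*5 = -1 + 280/11 = 269/11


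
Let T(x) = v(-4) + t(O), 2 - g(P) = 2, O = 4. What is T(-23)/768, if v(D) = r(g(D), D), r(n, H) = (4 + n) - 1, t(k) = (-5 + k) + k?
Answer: 1/128 ≈ 0.0078125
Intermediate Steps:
g(P) = 0 (g(P) = 2 - 1*2 = 2 - 2 = 0)
t(k) = -5 + 2*k
r(n, H) = 3 + n
v(D) = 3 (v(D) = 3 + 0 = 3)
T(x) = 6 (T(x) = 3 + (-5 + 2*4) = 3 + (-5 + 8) = 3 + 3 = 6)
T(-23)/768 = 6/768 = 6*(1/768) = 1/128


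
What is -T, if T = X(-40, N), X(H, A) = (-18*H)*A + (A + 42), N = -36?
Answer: 25914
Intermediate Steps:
X(H, A) = 42 + A - 18*A*H (X(H, A) = -18*A*H + (42 + A) = 42 + A - 18*A*H)
T = -25914 (T = 42 - 36 - 18*(-36)*(-40) = 42 - 36 - 25920 = -25914)
-T = -1*(-25914) = 25914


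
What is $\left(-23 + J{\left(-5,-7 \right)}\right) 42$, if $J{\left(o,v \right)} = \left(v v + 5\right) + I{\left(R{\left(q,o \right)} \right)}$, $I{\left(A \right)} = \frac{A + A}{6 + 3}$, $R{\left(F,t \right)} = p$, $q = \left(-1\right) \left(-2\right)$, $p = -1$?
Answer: $\frac{3878}{3} \approx 1292.7$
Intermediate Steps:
$q = 2$
$R{\left(F,t \right)} = -1$
$I{\left(A \right)} = \frac{2 A}{9}$
$J{\left(o,v \right)} = \frac{43}{9} + v^{2}$ ($J{\left(o,v \right)} = \left(v v + 5\right) + \frac{2}{9} \left(-1\right) = \left(v^{2} + 5\right) - \frac{2}{9} = \left(5 + v^{2}\right) - \frac{2}{9} = \frac{43}{9} + v^{2}$)
$\left(-23 + J{\left(-5,-7 \right)}\right) 42 = \left(-23 + \left(\frac{43}{9} + \left(-7\right)^{2}\right)\right) 42 = \left(-23 + \left(\frac{43}{9} + 49\right)\right) 42 = \left(-23 + \frac{484}{9}\right) 42 = \frac{277}{9} \cdot 42 = \frac{3878}{3}$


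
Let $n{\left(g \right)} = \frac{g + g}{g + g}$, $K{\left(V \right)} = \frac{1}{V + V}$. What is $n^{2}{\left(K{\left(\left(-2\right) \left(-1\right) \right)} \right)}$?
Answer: $1$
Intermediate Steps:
$K{\left(V \right)} = \frac{1}{2 V}$
$n{\left(g \right)} = 1$ ($n{\left(g \right)} = \frac{2 g}{2 g} = 2 g \frac{1}{2 g} = 1$)
$n^{2}{\left(K{\left(\left(-2\right) \left(-1\right) \right)} \right)} = 1^{2} = 1$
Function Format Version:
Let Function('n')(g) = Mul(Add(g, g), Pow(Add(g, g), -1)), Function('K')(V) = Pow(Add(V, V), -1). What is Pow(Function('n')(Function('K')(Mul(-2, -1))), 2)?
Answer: 1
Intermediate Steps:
Function('K')(V) = Mul(Rational(1, 2), Pow(V, -1)) (Function('K')(V) = Pow(Mul(2, V), -1) = Mul(Rational(1, 2), Pow(V, -1)))
Function('n')(g) = 1 (Function('n')(g) = Mul(Mul(2, g), Pow(Mul(2, g), -1)) = Mul(Mul(2, g), Mul(Rational(1, 2), Pow(g, -1))) = 1)
Pow(Function('n')(Function('K')(Mul(-2, -1))), 2) = Pow(1, 2) = 1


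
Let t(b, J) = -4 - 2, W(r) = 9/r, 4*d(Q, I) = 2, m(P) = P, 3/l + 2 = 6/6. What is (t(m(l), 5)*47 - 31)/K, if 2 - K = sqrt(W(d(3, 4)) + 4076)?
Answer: 313/2045 + 313*sqrt(4094)/4090 ≈ 5.0497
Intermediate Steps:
l = -3 (l = 3/(-2 + 6/6) = 3/(-2 + 6*(1/6)) = 3/(-2 + 1) = 3/(-1) = 3*(-1) = -3)
d(Q, I) = 1/2 (d(Q, I) = (1/4)*2 = 1/2)
t(b, J) = -6
K = 2 - sqrt(4094) (K = 2 - sqrt(9/(1/2) + 4076) = 2 - sqrt(9*2 + 4076) = 2 - sqrt(18 + 4076) = 2 - sqrt(4094) ≈ -61.984)
(t(m(l), 5)*47 - 31)/K = (-6*47 - 31)/(2 - sqrt(4094)) = (-282 - 31)/(2 - sqrt(4094)) = -313/(2 - sqrt(4094))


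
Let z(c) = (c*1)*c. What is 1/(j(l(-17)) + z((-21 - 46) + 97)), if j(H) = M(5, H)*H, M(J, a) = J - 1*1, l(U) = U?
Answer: 1/832 ≈ 0.0012019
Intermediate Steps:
M(J, a) = -1 + J (M(J, a) = J - 1 = -1 + J)
j(H) = 4*H (j(H) = (-1 + 5)*H = 4*H)
z(c) = c² (z(c) = c*c = c²)
1/(j(l(-17)) + z((-21 - 46) + 97)) = 1/(4*(-17) + ((-21 - 46) + 97)²) = 1/(-68 + (-67 + 97)²) = 1/(-68 + 30²) = 1/(-68 + 900) = 1/832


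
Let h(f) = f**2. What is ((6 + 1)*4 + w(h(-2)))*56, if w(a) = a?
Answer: 1792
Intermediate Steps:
((6 + 1)*4 + w(h(-2)))*56 = ((6 + 1)*4 + (-2)**2)*56 = (7*4 + 4)*56 = (28 + 4)*56 = 32*56 = 1792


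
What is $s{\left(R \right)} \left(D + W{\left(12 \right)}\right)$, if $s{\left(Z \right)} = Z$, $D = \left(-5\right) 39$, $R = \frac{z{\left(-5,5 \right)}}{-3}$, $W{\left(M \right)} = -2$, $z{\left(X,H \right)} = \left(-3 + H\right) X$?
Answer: $- \frac{1970}{3} \approx -656.67$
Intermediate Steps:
$z{\left(X,H \right)} = X \left(-3 + H\right)$
$R = \frac{10}{3}$ ($R = \frac{\left(-5\right) \left(-3 + 5\right)}{-3} = \left(-5\right) 2 \left(- \frac{1}{3}\right) = \left(-10\right) \left(- \frac{1}{3}\right) = \frac{10}{3} \approx 3.3333$)
$D = -195$
$s{\left(R \right)} \left(D + W{\left(12 \right)}\right) = \frac{10 \left(-195 - 2\right)}{3} = \frac{10}{3} \left(-197\right) = - \frac{1970}{3}$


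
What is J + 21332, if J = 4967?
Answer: 26299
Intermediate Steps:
J + 21332 = 4967 + 21332 = 26299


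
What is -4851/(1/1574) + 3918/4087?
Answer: -31206178320/4087 ≈ -7.6355e+6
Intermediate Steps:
-4851/(1/1574) + 3918/4087 = -4851/1/1574 + 3918*(1/4087) = -4851*1574 + 3918/4087 = -7635474 + 3918/4087 = -31206178320/4087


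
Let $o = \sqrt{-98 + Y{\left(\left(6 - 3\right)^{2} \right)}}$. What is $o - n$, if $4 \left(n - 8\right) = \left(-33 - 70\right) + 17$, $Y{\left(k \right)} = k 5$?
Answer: $\frac{27}{2} + i \sqrt{53} \approx 13.5 + 7.2801 i$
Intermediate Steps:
$Y{\left(k \right)} = 5 k$
$n = - \frac{27}{2}$ ($n = 8 + \frac{\left(-33 - 70\right) + 17}{4} = 8 + \frac{-103 + 17}{4} = 8 + \frac{1}{4} \left(-86\right) = 8 - \frac{43}{2} = - \frac{27}{2} \approx -13.5$)
$o = i \sqrt{53}$ ($o = \sqrt{-98 + 5 \left(6 - 3\right)^{2}} = \sqrt{-98 + 5 \cdot 3^{2}} = \sqrt{-98 + 5 \cdot 9} = \sqrt{-98 + 45} = \sqrt{-53} = i \sqrt{53} \approx 7.2801 i$)
$o - n = i \sqrt{53} - - \frac{27}{2} = i \sqrt{53} + \frac{27}{2} = \frac{27}{2} + i \sqrt{53}$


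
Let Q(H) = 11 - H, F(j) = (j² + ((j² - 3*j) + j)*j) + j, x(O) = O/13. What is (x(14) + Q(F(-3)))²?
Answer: 440896/169 ≈ 2608.9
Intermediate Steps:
x(O) = O/13 (x(O) = O*(1/13) = O/13)
F(j) = j + j² + j*(j² - 2*j) (F(j) = (j² + (j² - 2*j)*j) + j = (j² + j*(j² - 2*j)) + j = j + j² + j*(j² - 2*j))
(x(14) + Q(F(-3)))² = ((1/13)*14 + (11 - (-3)*(1 + (-3)² - 1*(-3))))² = (14/13 + (11 - (-3)*(1 + 9 + 3)))² = (14/13 + (11 - (-3)*13))² = (14/13 + (11 - 1*(-39)))² = (14/13 + (11 + 39))² = (14/13 + 50)² = (664/13)² = 440896/169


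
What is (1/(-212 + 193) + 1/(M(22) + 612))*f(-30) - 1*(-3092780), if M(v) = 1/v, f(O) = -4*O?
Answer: 158247961132/51167 ≈ 3.0928e+6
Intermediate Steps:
(1/(-212 + 193) + 1/(M(22) + 612))*f(-30) - 1*(-3092780) = (1/(-212 + 193) + 1/(1/22 + 612))*(-4*(-30)) - 1*(-3092780) = (1/(-19) + 1/(1/22 + 612))*120 + 3092780 = (-1/19 + 1/(13465/22))*120 + 3092780 = (-1/19 + 22/13465)*120 + 3092780 = -13047/255835*120 + 3092780 = -313128/51167 + 3092780 = 158247961132/51167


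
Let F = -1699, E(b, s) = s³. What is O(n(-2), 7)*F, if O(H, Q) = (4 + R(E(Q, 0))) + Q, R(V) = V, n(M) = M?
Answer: -18689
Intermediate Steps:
O(H, Q) = 4 + Q (O(H, Q) = (4 + 0³) + Q = (4 + 0) + Q = 4 + Q)
O(n(-2), 7)*F = (4 + 7)*(-1699) = 11*(-1699) = -18689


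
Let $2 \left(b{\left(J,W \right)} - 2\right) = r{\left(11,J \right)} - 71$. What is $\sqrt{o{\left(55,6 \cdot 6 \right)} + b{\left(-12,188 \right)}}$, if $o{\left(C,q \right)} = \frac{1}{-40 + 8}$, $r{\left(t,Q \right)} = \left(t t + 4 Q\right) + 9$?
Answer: $\frac{\sqrt{478}}{8} \approx 2.7329$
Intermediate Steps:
$r{\left(t,Q \right)} = 9 + t^{2} + 4 Q$ ($r{\left(t,Q \right)} = \left(t^{2} + 4 Q\right) + 9 = 9 + t^{2} + 4 Q$)
$b{\left(J,W \right)} = \frac{63}{2} + 2 J$ ($b{\left(J,W \right)} = 2 + \frac{\left(9 + 11^{2} + 4 J\right) - 71}{2} = 2 + \frac{\left(9 + 121 + 4 J\right) - 71}{2} = 2 + \frac{\left(130 + 4 J\right) - 71}{2} = 2 + \frac{59 + 4 J}{2} = 2 + \left(\frac{59}{2} + 2 J\right) = \frac{63}{2} + 2 J$)
$o{\left(C,q \right)} = - \frac{1}{32}$ ($o{\left(C,q \right)} = \frac{1}{-32} = - \frac{1}{32}$)
$\sqrt{o{\left(55,6 \cdot 6 \right)} + b{\left(-12,188 \right)}} = \sqrt{- \frac{1}{32} + \left(\frac{63}{2} + 2 \left(-12\right)\right)} = \sqrt{- \frac{1}{32} + \left(\frac{63}{2} - 24\right)} = \sqrt{- \frac{1}{32} + \frac{15}{2}} = \sqrt{\frac{239}{32}} = \frac{\sqrt{478}}{8}$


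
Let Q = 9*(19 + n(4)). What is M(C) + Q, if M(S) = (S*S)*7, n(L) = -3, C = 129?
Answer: 116631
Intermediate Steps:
Q = 144 (Q = 9*(19 - 3) = 9*16 = 144)
M(S) = 7*S² (M(S) = S²*7 = 7*S²)
M(C) + Q = 7*129² + 144 = 7*16641 + 144 = 116487 + 144 = 116631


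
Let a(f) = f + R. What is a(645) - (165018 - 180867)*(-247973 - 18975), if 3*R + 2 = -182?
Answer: -12692574805/3 ≈ -4.2309e+9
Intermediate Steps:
R = -184/3 (R = -2/3 + (1/3)*(-182) = -2/3 - 182/3 = -184/3 ≈ -61.333)
a(f) = -184/3 + f (a(f) = f - 184/3 = -184/3 + f)
a(645) - (165018 - 180867)*(-247973 - 18975) = (-184/3 + 645) - (165018 - 180867)*(-247973 - 18975) = 1751/3 - (-15849)*(-266948) = 1751/3 - 1*4230858852 = 1751/3 - 4230858852 = -12692574805/3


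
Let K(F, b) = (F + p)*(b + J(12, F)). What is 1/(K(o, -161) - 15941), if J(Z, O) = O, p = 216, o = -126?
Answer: -1/41771 ≈ -2.3940e-5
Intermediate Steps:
K(F, b) = (216 + F)*(F + b) (K(F, b) = (F + 216)*(b + F) = (216 + F)*(F + b))
1/(K(o, -161) - 15941) = 1/(((-126)² + 216*(-126) + 216*(-161) - 126*(-161)) - 15941) = 1/((15876 - 27216 - 34776 + 20286) - 15941) = 1/(-25830 - 15941) = 1/(-41771) = -1/41771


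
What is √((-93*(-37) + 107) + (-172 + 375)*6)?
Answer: √4766 ≈ 69.036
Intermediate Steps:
√((-93*(-37) + 107) + (-172 + 375)*6) = √((3441 + 107) + 203*6) = √(3548 + 1218) = √4766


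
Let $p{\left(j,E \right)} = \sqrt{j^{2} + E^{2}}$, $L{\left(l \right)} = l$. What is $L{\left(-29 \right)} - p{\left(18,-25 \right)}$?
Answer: $-29 - \sqrt{949} \approx -59.806$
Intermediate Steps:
$p{\left(j,E \right)} = \sqrt{E^{2} + j^{2}}$
$L{\left(-29 \right)} - p{\left(18,-25 \right)} = -29 - \sqrt{\left(-25\right)^{2} + 18^{2}} = -29 - \sqrt{625 + 324} = -29 - \sqrt{949}$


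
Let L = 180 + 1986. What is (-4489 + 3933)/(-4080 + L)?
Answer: 278/957 ≈ 0.29049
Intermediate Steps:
L = 2166
(-4489 + 3933)/(-4080 + L) = (-4489 + 3933)/(-4080 + 2166) = -556/(-1914) = -556*(-1/1914) = 278/957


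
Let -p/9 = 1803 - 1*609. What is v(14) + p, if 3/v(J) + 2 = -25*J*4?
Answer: -15065895/1402 ≈ -10746.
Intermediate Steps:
v(J) = 3/(-2 - 100*J) (v(J) = 3/(-2 - 25*J*4) = 3/(-2 - 100*J))
p = -10746 (p = -9*(1803 - 1*609) = -9*(1803 - 609) = -9*1194 = -10746)
v(14) + p = -3/(2 + 100*14) - 10746 = -3/(2 + 1400) - 10746 = -3/1402 - 10746 = -15065895/1402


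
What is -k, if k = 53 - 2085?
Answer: 2032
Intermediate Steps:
k = -2032
-k = -1*(-2032) = 2032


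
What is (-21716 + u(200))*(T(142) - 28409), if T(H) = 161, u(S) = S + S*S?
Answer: -522136032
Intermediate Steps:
u(S) = S + S²
(-21716 + u(200))*(T(142) - 28409) = (-21716 + 200*(1 + 200))*(161 - 28409) = (-21716 + 200*201)*(-28248) = (-21716 + 40200)*(-28248) = 18484*(-28248) = -522136032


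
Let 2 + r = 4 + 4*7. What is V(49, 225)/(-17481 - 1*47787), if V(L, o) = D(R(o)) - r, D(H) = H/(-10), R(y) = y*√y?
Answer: 5/888 ≈ 0.0056306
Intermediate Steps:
R(y) = y^(3/2)
D(H) = -H/10 (D(H) = H*(-⅒) = -H/10)
r = 30 (r = -2 + (4 + 4*7) = -2 + (4 + 28) = -2 + 32 = 30)
V(L, o) = -30 - o^(3/2)/10 (V(L, o) = -o^(3/2)/10 - 1*30 = -o^(3/2)/10 - 30 = -30 - o^(3/2)/10)
V(49, 225)/(-17481 - 1*47787) = (-30 - 225^(3/2)/10)/(-17481 - 1*47787) = (-30 - ⅒*3375)/(-17481 - 47787) = (-30 - 675/2)/(-65268) = -735/2*(-1/65268) = 5/888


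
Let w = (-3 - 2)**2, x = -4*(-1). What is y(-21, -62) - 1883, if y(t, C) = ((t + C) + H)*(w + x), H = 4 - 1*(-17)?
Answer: -3681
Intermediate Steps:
H = 21 (H = 4 + 17 = 21)
x = 4
w = 25 (w = (-5)**2 = 25)
y(t, C) = 609 + 29*C + 29*t (y(t, C) = ((t + C) + 21)*(25 + 4) = ((C + t) + 21)*29 = (21 + C + t)*29 = 609 + 29*C + 29*t)
y(-21, -62) - 1883 = (609 + 29*(-62) + 29*(-21)) - 1883 = (609 - 1798 - 609) - 1883 = -1798 - 1883 = -3681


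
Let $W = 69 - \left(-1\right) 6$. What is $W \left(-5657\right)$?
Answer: $-424275$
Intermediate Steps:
$W = 75$ ($W = 69 - -6 = 69 + 6 = 75$)
$W \left(-5657\right) = 75 \left(-5657\right) = -424275$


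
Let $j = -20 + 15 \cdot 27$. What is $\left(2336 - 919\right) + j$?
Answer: $1802$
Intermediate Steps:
$j = 385$ ($j = -20 + 405 = 385$)
$\left(2336 - 919\right) + j = \left(2336 - 919\right) + 385 = 1417 + 385 = 1802$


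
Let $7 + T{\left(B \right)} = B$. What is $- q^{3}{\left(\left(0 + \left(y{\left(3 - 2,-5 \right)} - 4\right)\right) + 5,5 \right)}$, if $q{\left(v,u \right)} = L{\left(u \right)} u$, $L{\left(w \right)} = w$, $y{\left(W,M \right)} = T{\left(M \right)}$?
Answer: $-15625$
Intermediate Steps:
$T{\left(B \right)} = -7 + B$
$y{\left(W,M \right)} = -7 + M$
$q{\left(v,u \right)} = u^{2}$ ($q{\left(v,u \right)} = u u = u^{2}$)
$- q^{3}{\left(\left(0 + \left(y{\left(3 - 2,-5 \right)} - 4\right)\right) + 5,5 \right)} = - \left(5^{2}\right)^{3} = - 25^{3} = \left(-1\right) 15625 = -15625$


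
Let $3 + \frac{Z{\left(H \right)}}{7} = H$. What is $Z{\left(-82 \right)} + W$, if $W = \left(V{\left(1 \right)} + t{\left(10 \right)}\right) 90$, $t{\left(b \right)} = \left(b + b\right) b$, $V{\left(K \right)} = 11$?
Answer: $18395$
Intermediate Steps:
$t{\left(b \right)} = 2 b^{2}$ ($t{\left(b \right)} = 2 b b = 2 b^{2}$)
$Z{\left(H \right)} = -21 + 7 H$
$W = 18990$ ($W = \left(11 + 2 \cdot 10^{2}\right) 90 = \left(11 + 2 \cdot 100\right) 90 = \left(11 + 200\right) 90 = 211 \cdot 90 = 18990$)
$Z{\left(-82 \right)} + W = \left(-21 + 7 \left(-82\right)\right) + 18990 = \left(-21 - 574\right) + 18990 = -595 + 18990 = 18395$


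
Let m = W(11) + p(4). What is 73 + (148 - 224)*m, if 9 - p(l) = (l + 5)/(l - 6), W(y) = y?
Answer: -1789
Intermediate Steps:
p(l) = 9 - (5 + l)/(-6 + l) (p(l) = 9 - (l + 5)/(l - 6) = 9 - (5 + l)/(-6 + l))
m = 49/2 (m = 11 + (-59 + 8*4)/(-6 + 4) = 11 + (-59 + 32)/(-2) = 11 - 1/2*(-27) = 11 + 27/2 = 49/2 ≈ 24.500)
73 + (148 - 224)*m = 73 + (148 - 224)*(49/2) = 73 - 76*49/2 = 73 - 1862 = -1789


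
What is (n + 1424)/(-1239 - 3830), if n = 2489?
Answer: -3913/5069 ≈ -0.77195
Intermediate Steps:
(n + 1424)/(-1239 - 3830) = (2489 + 1424)/(-1239 - 3830) = 3913/(-5069) = 3913*(-1/5069) = -3913/5069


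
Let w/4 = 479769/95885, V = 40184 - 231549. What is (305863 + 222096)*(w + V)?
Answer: -9686523933400091/95885 ≈ -1.0102e+11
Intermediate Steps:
V = -191365
w = 1919076/95885 (w = 4*(479769/95885) = 1919076/95885 ≈ 20.014)
(305863 + 222096)*(w + V) = (305863 + 222096)*(1919076/95885 - 191365) = 527959*(-18347113949/95885) = -9686523933400091/95885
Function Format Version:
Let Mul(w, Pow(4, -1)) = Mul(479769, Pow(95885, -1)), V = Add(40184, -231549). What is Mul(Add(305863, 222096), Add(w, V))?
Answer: Rational(-9686523933400091, 95885) ≈ -1.0102e+11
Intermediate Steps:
V = -191365
w = Rational(1919076, 95885) (w = Mul(4, Mul(479769, Pow(95885, -1))) = Mul(4, Mul(479769, Rational(1, 95885))) = Mul(4, Rational(479769, 95885)) = Rational(1919076, 95885) ≈ 20.014)
Mul(Add(305863, 222096), Add(w, V)) = Mul(Add(305863, 222096), Add(Rational(1919076, 95885), -191365)) = Mul(527959, Rational(-18347113949, 95885)) = Rational(-9686523933400091, 95885)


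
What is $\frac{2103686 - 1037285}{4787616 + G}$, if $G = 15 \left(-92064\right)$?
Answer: $\frac{355467}{1135552} \approx 0.31303$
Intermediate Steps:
$G = -1380960$
$\frac{2103686 - 1037285}{4787616 + G} = \frac{2103686 - 1037285}{4787616 - 1380960} = \frac{1066401}{3406656} = 1066401 \cdot \frac{1}{3406656} = \frac{355467}{1135552}$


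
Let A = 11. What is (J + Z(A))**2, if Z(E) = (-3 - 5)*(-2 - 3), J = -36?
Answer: 16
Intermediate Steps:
Z(E) = 40 (Z(E) = -8*(-5) = 40)
(J + Z(A))**2 = (-36 + 40)**2 = 4**2 = 16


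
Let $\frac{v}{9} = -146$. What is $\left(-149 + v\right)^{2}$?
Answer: $2140369$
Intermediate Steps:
$v = -1314$ ($v = 9 \left(-146\right) = -1314$)
$\left(-149 + v\right)^{2} = \left(-149 - 1314\right)^{2} = \left(-1463\right)^{2} = 2140369$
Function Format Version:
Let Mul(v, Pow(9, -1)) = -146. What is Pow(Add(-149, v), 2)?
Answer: 2140369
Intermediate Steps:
v = -1314 (v = Mul(9, -146) = -1314)
Pow(Add(-149, v), 2) = Pow(Add(-149, -1314), 2) = Pow(-1463, 2) = 2140369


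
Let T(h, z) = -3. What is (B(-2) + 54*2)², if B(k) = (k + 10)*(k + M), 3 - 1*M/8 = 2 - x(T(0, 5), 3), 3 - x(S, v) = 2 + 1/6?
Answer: 394384/9 ≈ 43820.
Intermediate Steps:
x(S, v) = ⅚ (x(S, v) = 3 - (2 + 1/6) = 3 - (2 + ⅙) = 3 - 1*13/6 = 3 - 13/6 = ⅚)
M = 44/3 (M = 24 - 8*(2 - 1*⅚) = 24 - 8*(2 - ⅚) = 24 - 8*7/6 = 24 - 28/3 = 44/3 ≈ 14.667)
B(k) = (10 + k)*(44/3 + k) (B(k) = (k + 10)*(k + 44/3) = (10 + k)*(44/3 + k))
(B(-2) + 54*2)² = ((440/3 + (-2)² + (74/3)*(-2)) + 54*2)² = ((440/3 + 4 - 148/3) + 108)² = (304/3 + 108)² = (628/3)² = 394384/9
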